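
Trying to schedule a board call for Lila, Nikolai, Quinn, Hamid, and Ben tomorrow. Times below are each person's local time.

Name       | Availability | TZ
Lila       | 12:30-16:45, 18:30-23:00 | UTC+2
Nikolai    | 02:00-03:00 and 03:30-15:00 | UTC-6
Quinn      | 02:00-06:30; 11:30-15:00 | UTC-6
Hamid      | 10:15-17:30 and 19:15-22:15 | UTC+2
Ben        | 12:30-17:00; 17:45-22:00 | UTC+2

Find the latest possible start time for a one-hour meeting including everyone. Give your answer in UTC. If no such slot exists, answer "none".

Lila in UTC: 10:30-14:45, 16:30-21:00 (subtract 2h to convert from UTC+2).
Nikolai in UTC: 08:00-09:00, 09:30-21:00 (add 6h to convert from UTC-6).
Quinn in UTC: 08:00-12:30, 17:30-21:00 (add 6h to convert from UTC-6).
Hamid in UTC: 08:15-15:30, 17:15-20:15 (subtract 2h to convert from UTC+2).
Ben in UTC: 10:30-15:00, 15:45-20:00 (subtract 2h to convert from UTC+2).
Lila ∩ Nikolai: 10:30-14:45, 16:30-21:00.
Lila ∩ Nikolai ∩ Quinn: 10:30-12:30, 17:30-21:00.
Lila ∩ Nikolai ∩ Quinn ∩ Hamid: 10:30-12:30, 17:30-20:15.
Lila ∩ Nikolai ∩ Quinn ∩ Hamid ∩ Ben: 10:30-12:30, 17:30-20:00.
Those are the intersection windows.
The last common window of at least 60 minutes is 17:30-20:00; a 60-minute meeting can start as late as 19:00 and still end by 20:00.

19:00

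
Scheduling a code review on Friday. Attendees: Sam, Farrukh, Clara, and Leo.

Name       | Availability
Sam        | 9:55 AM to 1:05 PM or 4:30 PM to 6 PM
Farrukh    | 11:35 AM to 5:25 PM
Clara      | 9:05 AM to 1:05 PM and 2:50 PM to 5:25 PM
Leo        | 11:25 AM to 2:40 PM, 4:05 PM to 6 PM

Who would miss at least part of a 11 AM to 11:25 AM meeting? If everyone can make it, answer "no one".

Sam: free for 11:00-11:25. Farrukh: not fully free for 11:00-11:25. Clara: free for 11:00-11:25. Leo: not fully free for 11:00-11:25.

Farrukh, Leo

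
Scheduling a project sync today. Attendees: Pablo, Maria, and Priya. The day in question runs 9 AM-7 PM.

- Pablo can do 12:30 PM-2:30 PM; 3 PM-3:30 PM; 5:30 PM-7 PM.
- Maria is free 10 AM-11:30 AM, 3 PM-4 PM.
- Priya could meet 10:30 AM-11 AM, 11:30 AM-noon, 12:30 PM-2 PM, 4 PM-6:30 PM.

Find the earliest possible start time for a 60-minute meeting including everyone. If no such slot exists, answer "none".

none

Pablo ∩ Maria: 15:00-15:30.
Pablo ∩ Maria ∩ Priya: ∅.
There is no time when everyone is free.
No common window is at least 60 minutes long.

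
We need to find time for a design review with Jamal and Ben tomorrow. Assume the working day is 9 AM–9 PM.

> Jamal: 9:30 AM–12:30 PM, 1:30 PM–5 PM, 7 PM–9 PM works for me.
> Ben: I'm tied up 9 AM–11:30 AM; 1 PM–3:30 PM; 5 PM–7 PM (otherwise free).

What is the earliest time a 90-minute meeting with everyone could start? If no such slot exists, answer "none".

Jamal free: 09:30-12:30, 13:30-17:00, 19:00-21:00.
Ben free: 11:30-13:00, 15:30-17:00, 19:00-21:00 (invert busy blocks within the working day).
Jamal ∩ Ben: 11:30-12:30, 15:30-17:00, 19:00-21:00.
The first common window of at least 90 minutes is 15:30-17:00, so the earliest start is 15:30.

15:30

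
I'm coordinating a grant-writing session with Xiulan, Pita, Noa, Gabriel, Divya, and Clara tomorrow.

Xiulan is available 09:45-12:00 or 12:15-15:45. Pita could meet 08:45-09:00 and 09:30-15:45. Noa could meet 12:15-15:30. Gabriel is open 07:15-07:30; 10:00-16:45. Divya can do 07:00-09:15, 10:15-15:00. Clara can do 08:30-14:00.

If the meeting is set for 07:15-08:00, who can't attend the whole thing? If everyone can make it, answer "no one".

Clara, Gabriel, Noa, Pita, Xiulan

Xiulan: not fully free for 07:15-08:00. Pita: not fully free for 07:15-08:00. Noa: not fully free for 07:15-08:00. Gabriel: not fully free for 07:15-08:00. Divya: free for 07:15-08:00. Clara: not fully free for 07:15-08:00.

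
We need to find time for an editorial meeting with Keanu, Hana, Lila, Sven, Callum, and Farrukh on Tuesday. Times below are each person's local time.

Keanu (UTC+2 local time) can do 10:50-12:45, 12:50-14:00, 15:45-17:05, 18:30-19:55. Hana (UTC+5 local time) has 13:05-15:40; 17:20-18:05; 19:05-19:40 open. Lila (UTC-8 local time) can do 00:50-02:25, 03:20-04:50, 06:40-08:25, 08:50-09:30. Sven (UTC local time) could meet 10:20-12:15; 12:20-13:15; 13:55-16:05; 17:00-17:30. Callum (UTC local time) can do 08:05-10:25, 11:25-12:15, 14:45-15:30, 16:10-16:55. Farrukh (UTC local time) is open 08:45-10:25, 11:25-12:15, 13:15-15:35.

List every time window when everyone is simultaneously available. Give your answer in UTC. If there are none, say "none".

10:20-10:25

Keanu in UTC: 08:50-10:45, 10:50-12:00, 13:45-15:05, 16:30-17:55 (subtract 2h to convert from UTC+2).
Hana in UTC: 08:05-10:40, 12:20-13:05, 14:05-14:40 (subtract 5h to convert from UTC+5).
Lila in UTC: 08:50-10:25, 11:20-12:50, 14:40-16:25, 16:50-17:30 (add 8h to convert from UTC-8).
Sven in UTC: 10:20-12:15, 12:20-13:15, 13:55-16:05, 17:00-17:30.
Callum in UTC: 08:05-10:25, 11:25-12:15, 14:45-15:30, 16:10-16:55.
Farrukh in UTC: 08:45-10:25, 11:25-12:15, 13:15-15:35.
Keanu ∩ Hana: 08:50-10:40, 14:05-14:40.
Keanu ∩ Hana ∩ Lila: 08:50-10:25.
Keanu ∩ Hana ∩ Lila ∩ Sven: 10:20-10:25.
Keanu ∩ Hana ∩ Lila ∩ Sven ∩ Callum: 10:20-10:25.
Keanu ∩ Hana ∩ Lila ∩ Sven ∩ Callum ∩ Farrukh: 10:20-10:25.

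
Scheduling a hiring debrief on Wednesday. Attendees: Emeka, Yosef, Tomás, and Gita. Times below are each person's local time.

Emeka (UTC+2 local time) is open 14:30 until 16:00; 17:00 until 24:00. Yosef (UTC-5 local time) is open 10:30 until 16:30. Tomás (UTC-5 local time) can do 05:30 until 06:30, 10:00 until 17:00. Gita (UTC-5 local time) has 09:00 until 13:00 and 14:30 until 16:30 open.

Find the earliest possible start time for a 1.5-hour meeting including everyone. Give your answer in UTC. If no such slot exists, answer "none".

Emeka in UTC: 12:30-14:00, 15:00-22:00 (subtract 2h to convert from UTC+2).
Yosef in UTC: 15:30-21:30 (add 5h to convert from UTC-5).
Tomás in UTC: 10:30-11:30, 15:00-22:00 (add 5h to convert from UTC-5).
Gita in UTC: 14:00-18:00, 19:30-21:30 (add 5h to convert from UTC-5).
Emeka ∩ Yosef: 15:30-21:30.
Emeka ∩ Yosef ∩ Tomás: 15:30-21:30.
Emeka ∩ Yosef ∩ Tomás ∩ Gita: 15:30-18:00, 19:30-21:30.
So the common availability across everyone is 15:30-18:00, 19:30-21:30.
The first common window of at least 90 minutes is 15:30-18:00, so the earliest start is 15:30.

15:30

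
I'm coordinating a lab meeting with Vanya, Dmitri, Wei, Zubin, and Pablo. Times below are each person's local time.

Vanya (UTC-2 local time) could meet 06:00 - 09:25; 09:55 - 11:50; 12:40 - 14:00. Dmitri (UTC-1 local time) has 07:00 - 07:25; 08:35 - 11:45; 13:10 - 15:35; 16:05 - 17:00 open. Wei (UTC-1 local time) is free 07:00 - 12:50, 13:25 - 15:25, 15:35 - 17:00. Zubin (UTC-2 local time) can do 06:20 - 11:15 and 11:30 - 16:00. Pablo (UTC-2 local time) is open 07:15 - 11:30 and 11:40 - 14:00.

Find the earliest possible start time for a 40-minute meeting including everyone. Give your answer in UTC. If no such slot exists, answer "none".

09:35

Vanya in UTC: 08:00-11:25, 11:55-13:50, 14:40-16:00 (add 2h to convert from UTC-2).
Dmitri in UTC: 08:00-08:25, 09:35-12:45, 14:10-16:35, 17:05-18:00 (add 1h to convert from UTC-1).
Wei in UTC: 08:00-13:50, 14:25-16:25, 16:35-18:00 (add 1h to convert from UTC-1).
Zubin in UTC: 08:20-13:15, 13:30-18:00 (add 2h to convert from UTC-2).
Pablo in UTC: 09:15-13:30, 13:40-16:00 (add 2h to convert from UTC-2).
Vanya ∩ Dmitri: 08:00-08:25, 09:35-11:25, 11:55-12:45, 14:40-16:00.
Vanya ∩ Dmitri ∩ Wei: 08:00-08:25, 09:35-11:25, 11:55-12:45, 14:40-16:00.
Vanya ∩ Dmitri ∩ Wei ∩ Zubin: 08:20-08:25, 09:35-11:25, 11:55-12:45, 14:40-16:00.
Vanya ∩ Dmitri ∩ Wei ∩ Zubin ∩ Pablo: 09:35-11:25, 11:55-12:45, 14:40-16:00.
So the common availability across everyone is 09:35-11:25, 11:55-12:45, 14:40-16:00.
The first common window of at least 40 minutes is 09:35-11:25, so the earliest start is 09:35.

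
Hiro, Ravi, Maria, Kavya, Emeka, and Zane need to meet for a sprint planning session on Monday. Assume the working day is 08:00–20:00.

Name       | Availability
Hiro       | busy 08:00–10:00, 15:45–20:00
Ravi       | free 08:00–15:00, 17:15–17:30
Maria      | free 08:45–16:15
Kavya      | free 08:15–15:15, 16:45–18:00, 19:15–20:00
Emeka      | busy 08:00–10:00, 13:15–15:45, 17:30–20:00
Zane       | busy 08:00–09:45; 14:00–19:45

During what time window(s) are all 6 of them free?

Hiro free: 10:00-15:45 (invert busy blocks within the working day).
Ravi free: 08:00-15:00, 17:15-17:30.
Maria free: 08:45-16:15.
Kavya free: 08:15-15:15, 16:45-18:00, 19:15-20:00.
Emeka free: 10:00-13:15, 15:45-17:30 (invert busy blocks within the working day).
Zane free: 09:45-14:00, 19:45-20:00 (invert busy blocks within the working day).
Hiro ∩ Ravi: 10:00-15:00.
Hiro ∩ Ravi ∩ Maria: 10:00-15:00.
Hiro ∩ Ravi ∩ Maria ∩ Kavya: 10:00-15:00.
Hiro ∩ Ravi ∩ Maria ∩ Kavya ∩ Emeka: 10:00-13:15.
Hiro ∩ Ravi ∩ Maria ∩ Kavya ∩ Emeka ∩ Zane: 10:00-13:15.

10:00-13:15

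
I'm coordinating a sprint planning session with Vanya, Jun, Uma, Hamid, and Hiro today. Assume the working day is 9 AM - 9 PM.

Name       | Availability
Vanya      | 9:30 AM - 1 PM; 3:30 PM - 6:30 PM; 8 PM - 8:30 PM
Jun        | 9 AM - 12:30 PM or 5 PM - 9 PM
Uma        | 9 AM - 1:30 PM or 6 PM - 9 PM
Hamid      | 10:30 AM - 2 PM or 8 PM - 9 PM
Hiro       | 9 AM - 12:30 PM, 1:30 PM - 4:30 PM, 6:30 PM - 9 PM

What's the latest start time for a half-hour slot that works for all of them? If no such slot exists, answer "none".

20:00

Vanya ∩ Jun: 09:30-12:30, 17:00-18:30, 20:00-20:30.
Vanya ∩ Jun ∩ Uma: 09:30-12:30, 18:00-18:30, 20:00-20:30.
Vanya ∩ Jun ∩ Uma ∩ Hamid: 10:30-12:30, 20:00-20:30.
Vanya ∩ Jun ∩ Uma ∩ Hamid ∩ Hiro: 10:30-12:30, 20:00-20:30.
The last common window of at least 30 minutes is 20:00-20:30; a 30-minute meeting can start as late as 20:00 and still end by 20:30.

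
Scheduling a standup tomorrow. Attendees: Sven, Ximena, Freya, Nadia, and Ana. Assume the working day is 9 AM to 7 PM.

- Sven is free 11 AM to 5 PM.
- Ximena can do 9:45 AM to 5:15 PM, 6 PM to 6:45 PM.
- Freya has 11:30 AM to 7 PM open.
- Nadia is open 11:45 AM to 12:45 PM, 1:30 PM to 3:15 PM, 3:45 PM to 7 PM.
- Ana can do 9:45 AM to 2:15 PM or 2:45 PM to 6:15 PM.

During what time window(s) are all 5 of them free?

11:45-12:45, 13:30-14:15, 14:45-15:15, 15:45-17:00

Sven ∩ Ximena: 11:00-17:00.
Sven ∩ Ximena ∩ Freya: 11:30-17:00.
Sven ∩ Ximena ∩ Freya ∩ Nadia: 11:45-12:45, 13:30-15:15, 15:45-17:00.
Sven ∩ Ximena ∩ Freya ∩ Nadia ∩ Ana: 11:45-12:45, 13:30-14:15, 14:45-15:15, 15:45-17:00.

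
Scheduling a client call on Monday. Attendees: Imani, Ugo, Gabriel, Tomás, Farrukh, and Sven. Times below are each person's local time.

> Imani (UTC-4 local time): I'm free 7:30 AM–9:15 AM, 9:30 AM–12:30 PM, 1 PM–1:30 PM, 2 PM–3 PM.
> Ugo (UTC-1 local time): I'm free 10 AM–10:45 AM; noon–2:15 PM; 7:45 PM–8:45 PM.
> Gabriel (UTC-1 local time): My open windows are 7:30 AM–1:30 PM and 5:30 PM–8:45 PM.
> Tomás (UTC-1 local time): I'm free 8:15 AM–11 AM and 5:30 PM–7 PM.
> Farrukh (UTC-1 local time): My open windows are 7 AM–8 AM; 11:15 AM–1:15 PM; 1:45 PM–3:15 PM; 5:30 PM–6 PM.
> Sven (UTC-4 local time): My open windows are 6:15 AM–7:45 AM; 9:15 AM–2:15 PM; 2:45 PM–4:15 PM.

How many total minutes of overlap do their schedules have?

Imani in UTC: 11:30-13:15, 13:30-16:30, 17:00-17:30, 18:00-19:00 (add 4h to convert from UTC-4).
Ugo in UTC: 11:00-11:45, 13:00-15:15, 20:45-21:45 (add 1h to convert from UTC-1).
Gabriel in UTC: 08:30-14:30, 18:30-21:45 (add 1h to convert from UTC-1).
Tomás in UTC: 09:15-12:00, 18:30-20:00 (add 1h to convert from UTC-1).
Farrukh in UTC: 08:00-09:00, 12:15-14:15, 14:45-16:15, 18:30-19:00 (add 1h to convert from UTC-1).
Sven in UTC: 10:15-11:45, 13:15-18:15, 18:45-20:15 (add 4h to convert from UTC-4).
Imani ∩ Ugo: 11:30-11:45, 13:00-13:15, 13:30-15:15.
Imani ∩ Ugo ∩ Gabriel: 11:30-11:45, 13:00-13:15, 13:30-14:30.
Imani ∩ Ugo ∩ Gabriel ∩ Tomás: 11:30-11:45.
Imani ∩ Ugo ∩ Gabriel ∩ Tomás ∩ Farrukh: ∅.
Imani ∩ Ugo ∩ Gabriel ∩ Tomás ∩ Farrukh ∩ Sven: ∅.
There is no time when everyone is free.
There is no common window, so the total is 0 minutes.

0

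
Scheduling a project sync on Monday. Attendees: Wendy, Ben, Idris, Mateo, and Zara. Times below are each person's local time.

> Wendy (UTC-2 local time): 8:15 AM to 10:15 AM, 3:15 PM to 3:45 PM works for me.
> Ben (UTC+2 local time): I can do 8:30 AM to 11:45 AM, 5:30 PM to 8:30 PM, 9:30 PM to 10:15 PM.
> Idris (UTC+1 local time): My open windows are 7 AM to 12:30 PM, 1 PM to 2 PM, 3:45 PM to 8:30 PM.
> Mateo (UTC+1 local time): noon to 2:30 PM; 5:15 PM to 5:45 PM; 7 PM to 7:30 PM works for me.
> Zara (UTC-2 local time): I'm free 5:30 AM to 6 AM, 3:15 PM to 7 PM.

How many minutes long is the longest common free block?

0

Wendy in UTC: 10:15-12:15, 17:15-17:45 (add 2h to convert from UTC-2).
Ben in UTC: 06:30-09:45, 15:30-18:30, 19:30-20:15 (subtract 2h to convert from UTC+2).
Idris in UTC: 06:00-11:30, 12:00-13:00, 14:45-19:30 (subtract 1h to convert from UTC+1).
Mateo in UTC: 11:00-13:30, 16:15-16:45, 18:00-18:30 (subtract 1h to convert from UTC+1).
Zara in UTC: 07:30-08:00, 17:15-21:00 (add 2h to convert from UTC-2).
Wendy ∩ Ben: 17:15-17:45.
Wendy ∩ Ben ∩ Idris: 17:15-17:45.
Wendy ∩ Ben ∩ Idris ∩ Mateo: ∅.
Wendy ∩ Ben ∩ Idris ∩ Mateo ∩ Zara: ∅.
There is no time when everyone is free.
No common window exists, so the longest block is 0 minutes.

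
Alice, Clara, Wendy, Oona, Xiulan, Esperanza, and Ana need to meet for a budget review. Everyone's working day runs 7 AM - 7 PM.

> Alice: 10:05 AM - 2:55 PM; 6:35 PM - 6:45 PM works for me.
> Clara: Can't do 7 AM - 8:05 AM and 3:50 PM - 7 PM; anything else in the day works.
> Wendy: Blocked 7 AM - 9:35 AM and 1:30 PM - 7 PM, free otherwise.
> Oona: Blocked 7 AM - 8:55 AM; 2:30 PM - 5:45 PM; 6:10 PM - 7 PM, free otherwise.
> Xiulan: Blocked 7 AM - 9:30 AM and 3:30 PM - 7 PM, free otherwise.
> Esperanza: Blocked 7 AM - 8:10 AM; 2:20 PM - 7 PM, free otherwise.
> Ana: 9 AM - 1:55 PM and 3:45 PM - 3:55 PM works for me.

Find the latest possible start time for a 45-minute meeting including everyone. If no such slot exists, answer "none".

12:45

Alice free: 10:05-14:55, 18:35-18:45.
Clara free: 08:05-15:50 (invert busy blocks within the working day).
Wendy free: 09:35-13:30 (invert busy blocks within the working day).
Oona free: 08:55-14:30, 17:45-18:10 (invert busy blocks within the working day).
Xiulan free: 09:30-15:30 (invert busy blocks within the working day).
Esperanza free: 08:10-14:20 (invert busy blocks within the working day).
Ana free: 09:00-13:55, 15:45-15:55.
Alice ∩ Clara: 10:05-14:55.
Alice ∩ Clara ∩ Wendy: 10:05-13:30.
Alice ∩ Clara ∩ Wendy ∩ Oona: 10:05-13:30.
Alice ∩ Clara ∩ Wendy ∩ Oona ∩ Xiulan: 10:05-13:30.
Alice ∩ Clara ∩ Wendy ∩ Oona ∩ Xiulan ∩ Esperanza: 10:05-13:30.
Alice ∩ Clara ∩ Wendy ∩ Oona ∩ Xiulan ∩ Esperanza ∩ Ana: 10:05-13:30.
The last common window of at least 45 minutes is 10:05-13:30; a 45-minute meeting can start as late as 12:45 and still end by 13:30.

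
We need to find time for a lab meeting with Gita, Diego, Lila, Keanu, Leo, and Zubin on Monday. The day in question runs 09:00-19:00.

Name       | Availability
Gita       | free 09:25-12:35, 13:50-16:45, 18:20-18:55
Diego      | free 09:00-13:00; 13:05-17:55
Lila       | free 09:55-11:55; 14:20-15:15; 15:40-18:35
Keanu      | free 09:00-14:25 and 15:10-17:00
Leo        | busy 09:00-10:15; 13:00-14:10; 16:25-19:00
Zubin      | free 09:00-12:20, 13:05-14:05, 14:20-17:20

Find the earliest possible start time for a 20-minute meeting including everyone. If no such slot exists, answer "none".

10:15

Gita free: 09:25-12:35, 13:50-16:45, 18:20-18:55.
Diego free: 09:00-13:00, 13:05-17:55.
Lila free: 09:55-11:55, 14:20-15:15, 15:40-18:35.
Keanu free: 09:00-14:25, 15:10-17:00.
Leo free: 10:15-13:00, 14:10-16:25 (invert busy blocks within the working day).
Zubin free: 09:00-12:20, 13:05-14:05, 14:20-17:20.
Gita ∩ Diego: 09:25-12:35, 13:50-16:45.
Gita ∩ Diego ∩ Lila: 09:55-11:55, 14:20-15:15, 15:40-16:45.
Gita ∩ Diego ∩ Lila ∩ Keanu: 09:55-11:55, 14:20-14:25, 15:10-15:15, 15:40-16:45.
Gita ∩ Diego ∩ Lila ∩ Keanu ∩ Leo: 10:15-11:55, 14:20-14:25, 15:10-15:15, 15:40-16:25.
Gita ∩ Diego ∩ Lila ∩ Keanu ∩ Leo ∩ Zubin: 10:15-11:55, 14:20-14:25, 15:10-15:15, 15:40-16:25.
The first common window of at least 20 minutes is 10:15-11:55, so the earliest start is 10:15.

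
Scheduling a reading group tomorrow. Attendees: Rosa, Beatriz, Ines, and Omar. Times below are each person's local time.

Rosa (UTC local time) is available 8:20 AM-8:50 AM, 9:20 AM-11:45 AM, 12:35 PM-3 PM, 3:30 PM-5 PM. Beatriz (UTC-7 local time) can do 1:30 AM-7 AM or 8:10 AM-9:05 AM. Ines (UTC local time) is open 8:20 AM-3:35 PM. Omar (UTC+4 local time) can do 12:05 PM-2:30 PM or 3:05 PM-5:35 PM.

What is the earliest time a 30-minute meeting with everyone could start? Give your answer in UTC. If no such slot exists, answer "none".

09:20

Rosa in UTC: 08:20-08:50, 09:20-11:45, 12:35-15:00, 15:30-17:00.
Beatriz in UTC: 08:30-14:00, 15:10-16:05 (add 7h to convert from UTC-7).
Ines in UTC: 08:20-15:35.
Omar in UTC: 08:05-10:30, 11:05-13:35 (subtract 4h to convert from UTC+4).
Rosa ∩ Beatriz: 08:30-08:50, 09:20-11:45, 12:35-14:00, 15:30-16:05.
Rosa ∩ Beatriz ∩ Ines: 08:30-08:50, 09:20-11:45, 12:35-14:00, 15:30-15:35.
Rosa ∩ Beatriz ∩ Ines ∩ Omar: 08:30-08:50, 09:20-10:30, 11:05-11:45, 12:35-13:35.
The first common window of at least 30 minutes is 09:20-10:30, so the earliest start is 09:20.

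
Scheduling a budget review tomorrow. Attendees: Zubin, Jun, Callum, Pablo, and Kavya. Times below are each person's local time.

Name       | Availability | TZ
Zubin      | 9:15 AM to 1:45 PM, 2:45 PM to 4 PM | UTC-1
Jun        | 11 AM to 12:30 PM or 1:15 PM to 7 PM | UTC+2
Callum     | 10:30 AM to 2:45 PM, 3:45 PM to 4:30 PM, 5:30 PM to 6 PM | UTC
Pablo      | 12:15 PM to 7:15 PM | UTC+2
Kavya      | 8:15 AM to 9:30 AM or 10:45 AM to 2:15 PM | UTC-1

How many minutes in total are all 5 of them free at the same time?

180

Zubin in UTC: 10:15-14:45, 15:45-17:00 (add 1h to convert from UTC-1).
Jun in UTC: 09:00-10:30, 11:15-17:00 (subtract 2h to convert from UTC+2).
Callum in UTC: 10:30-14:45, 15:45-16:30, 17:30-18:00.
Pablo in UTC: 10:15-17:15 (subtract 2h to convert from UTC+2).
Kavya in UTC: 09:15-10:30, 11:45-15:15 (add 1h to convert from UTC-1).
Zubin ∩ Jun: 10:15-10:30, 11:15-14:45, 15:45-17:00.
Zubin ∩ Jun ∩ Callum: 11:15-14:45, 15:45-16:30.
Zubin ∩ Jun ∩ Callum ∩ Pablo: 11:15-14:45, 15:45-16:30.
Zubin ∩ Jun ∩ Callum ∩ Pablo ∩ Kavya: 11:45-14:45.
Those are the intersection windows.
That's a single block of 180 minutes.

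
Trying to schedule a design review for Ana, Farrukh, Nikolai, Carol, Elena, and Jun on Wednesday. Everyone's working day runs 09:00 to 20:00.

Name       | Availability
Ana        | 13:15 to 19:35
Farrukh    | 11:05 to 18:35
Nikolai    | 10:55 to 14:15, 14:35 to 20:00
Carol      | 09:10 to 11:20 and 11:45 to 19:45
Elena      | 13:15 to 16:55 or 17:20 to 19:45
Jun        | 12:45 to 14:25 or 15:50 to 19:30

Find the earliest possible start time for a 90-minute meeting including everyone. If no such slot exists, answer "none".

Ana ∩ Farrukh: 13:15-18:35.
Ana ∩ Farrukh ∩ Nikolai: 13:15-14:15, 14:35-18:35.
Ana ∩ Farrukh ∩ Nikolai ∩ Carol: 13:15-14:15, 14:35-18:35.
Ana ∩ Farrukh ∩ Nikolai ∩ Carol ∩ Elena: 13:15-14:15, 14:35-16:55, 17:20-18:35.
Ana ∩ Farrukh ∩ Nikolai ∩ Carol ∩ Elena ∩ Jun: 13:15-14:15, 15:50-16:55, 17:20-18:35.
No common window is at least 90 minutes long.

none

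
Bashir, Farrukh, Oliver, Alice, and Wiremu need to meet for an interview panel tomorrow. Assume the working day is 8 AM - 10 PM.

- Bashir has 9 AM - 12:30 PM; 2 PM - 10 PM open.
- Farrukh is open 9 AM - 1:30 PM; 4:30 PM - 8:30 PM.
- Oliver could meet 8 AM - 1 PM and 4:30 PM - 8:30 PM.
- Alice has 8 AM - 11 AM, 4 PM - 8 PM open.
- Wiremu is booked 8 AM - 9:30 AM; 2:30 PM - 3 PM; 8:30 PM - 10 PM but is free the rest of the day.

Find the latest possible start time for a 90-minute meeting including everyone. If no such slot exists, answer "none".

18:30

Bashir free: 09:00-12:30, 14:00-22:00.
Farrukh free: 09:00-13:30, 16:30-20:30.
Oliver free: 08:00-13:00, 16:30-20:30.
Alice free: 08:00-11:00, 16:00-20:00.
Wiremu free: 09:30-14:30, 15:00-20:30 (invert busy blocks within the working day).
Bashir ∩ Farrukh: 09:00-12:30, 16:30-20:30.
Bashir ∩ Farrukh ∩ Oliver: 09:00-12:30, 16:30-20:30.
Bashir ∩ Farrukh ∩ Oliver ∩ Alice: 09:00-11:00, 16:30-20:00.
Bashir ∩ Farrukh ∩ Oliver ∩ Alice ∩ Wiremu: 09:30-11:00, 16:30-20:00.
The last common window of at least 90 minutes is 16:30-20:00; a 90-minute meeting can start as late as 18:30 and still end by 20:00.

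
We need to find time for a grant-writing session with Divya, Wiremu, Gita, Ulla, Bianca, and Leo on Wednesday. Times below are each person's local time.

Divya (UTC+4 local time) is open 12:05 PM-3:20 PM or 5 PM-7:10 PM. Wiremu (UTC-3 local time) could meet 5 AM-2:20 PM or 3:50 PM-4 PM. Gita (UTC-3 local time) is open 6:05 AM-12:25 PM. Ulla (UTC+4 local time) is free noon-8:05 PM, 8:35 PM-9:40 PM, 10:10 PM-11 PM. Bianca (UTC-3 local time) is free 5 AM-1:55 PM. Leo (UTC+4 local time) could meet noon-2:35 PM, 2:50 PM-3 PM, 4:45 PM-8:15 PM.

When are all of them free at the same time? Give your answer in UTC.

Divya in UTC: 08:05-11:20, 13:00-15:10 (subtract 4h to convert from UTC+4).
Wiremu in UTC: 08:00-17:20, 18:50-19:00 (add 3h to convert from UTC-3).
Gita in UTC: 09:05-15:25 (add 3h to convert from UTC-3).
Ulla in UTC: 08:00-16:05, 16:35-17:40, 18:10-19:00 (subtract 4h to convert from UTC+4).
Bianca in UTC: 08:00-16:55 (add 3h to convert from UTC-3).
Leo in UTC: 08:00-10:35, 10:50-11:00, 12:45-16:15 (subtract 4h to convert from UTC+4).
Divya ∩ Wiremu: 08:05-11:20, 13:00-15:10.
Divya ∩ Wiremu ∩ Gita: 09:05-11:20, 13:00-15:10.
Divya ∩ Wiremu ∩ Gita ∩ Ulla: 09:05-11:20, 13:00-15:10.
Divya ∩ Wiremu ∩ Gita ∩ Ulla ∩ Bianca: 09:05-11:20, 13:00-15:10.
Divya ∩ Wiremu ∩ Gita ∩ Ulla ∩ Bianca ∩ Leo: 09:05-10:35, 10:50-11:00, 13:00-15:10.
Those are the intersection windows.

09:05-10:35, 10:50-11:00, 13:00-15:10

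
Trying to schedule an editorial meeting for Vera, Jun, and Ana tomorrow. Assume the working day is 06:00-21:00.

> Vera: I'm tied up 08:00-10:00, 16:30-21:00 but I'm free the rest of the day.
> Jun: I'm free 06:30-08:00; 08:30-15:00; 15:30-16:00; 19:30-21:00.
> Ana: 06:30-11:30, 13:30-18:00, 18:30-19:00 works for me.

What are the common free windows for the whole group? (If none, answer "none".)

06:30-08:00, 10:00-11:30, 13:30-15:00, 15:30-16:00

Vera free: 06:00-08:00, 10:00-16:30 (invert busy blocks within the working day).
Jun free: 06:30-08:00, 08:30-15:00, 15:30-16:00, 19:30-21:00.
Ana free: 06:30-11:30, 13:30-18:00, 18:30-19:00.
Vera ∩ Jun: 06:30-08:00, 10:00-15:00, 15:30-16:00.
Vera ∩ Jun ∩ Ana: 06:30-08:00, 10:00-11:30, 13:30-15:00, 15:30-16:00.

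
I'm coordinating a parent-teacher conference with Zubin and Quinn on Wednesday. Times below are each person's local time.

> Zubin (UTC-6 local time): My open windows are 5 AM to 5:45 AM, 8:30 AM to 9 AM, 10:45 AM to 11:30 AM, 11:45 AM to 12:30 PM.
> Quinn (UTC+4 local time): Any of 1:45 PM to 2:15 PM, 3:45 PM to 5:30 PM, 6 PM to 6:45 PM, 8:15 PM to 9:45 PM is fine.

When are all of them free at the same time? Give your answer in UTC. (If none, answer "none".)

14:30-14:45, 16:45-17:30

Zubin in UTC: 11:00-11:45, 14:30-15:00, 16:45-17:30, 17:45-18:30 (add 6h to convert from UTC-6).
Quinn in UTC: 09:45-10:15, 11:45-13:30, 14:00-14:45, 16:15-17:45 (subtract 4h to convert from UTC+4).
Zubin ∩ Quinn: 14:30-14:45, 16:45-17:30.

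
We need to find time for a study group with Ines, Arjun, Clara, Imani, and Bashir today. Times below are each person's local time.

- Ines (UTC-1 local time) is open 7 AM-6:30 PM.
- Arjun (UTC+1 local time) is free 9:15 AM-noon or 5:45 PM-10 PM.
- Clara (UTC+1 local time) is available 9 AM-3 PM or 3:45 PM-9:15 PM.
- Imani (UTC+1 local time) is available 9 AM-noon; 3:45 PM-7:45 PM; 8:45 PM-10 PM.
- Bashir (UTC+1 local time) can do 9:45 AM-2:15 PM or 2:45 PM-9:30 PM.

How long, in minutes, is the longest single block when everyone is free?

135

Ines in UTC: 08:00-19:30 (add 1h to convert from UTC-1).
Arjun in UTC: 08:15-11:00, 16:45-21:00 (subtract 1h to convert from UTC+1).
Clara in UTC: 08:00-14:00, 14:45-20:15 (subtract 1h to convert from UTC+1).
Imani in UTC: 08:00-11:00, 14:45-18:45, 19:45-21:00 (subtract 1h to convert from UTC+1).
Bashir in UTC: 08:45-13:15, 13:45-20:30 (subtract 1h to convert from UTC+1).
Ines ∩ Arjun: 08:15-11:00, 16:45-19:30.
Ines ∩ Arjun ∩ Clara: 08:15-11:00, 16:45-19:30.
Ines ∩ Arjun ∩ Clara ∩ Imani: 08:15-11:00, 16:45-18:45.
Ines ∩ Arjun ∩ Clara ∩ Imani ∩ Bashir: 08:45-11:00, 16:45-18:45.
Those are the intersection windows.
The longest is 08:45-11:00 at 135 minutes.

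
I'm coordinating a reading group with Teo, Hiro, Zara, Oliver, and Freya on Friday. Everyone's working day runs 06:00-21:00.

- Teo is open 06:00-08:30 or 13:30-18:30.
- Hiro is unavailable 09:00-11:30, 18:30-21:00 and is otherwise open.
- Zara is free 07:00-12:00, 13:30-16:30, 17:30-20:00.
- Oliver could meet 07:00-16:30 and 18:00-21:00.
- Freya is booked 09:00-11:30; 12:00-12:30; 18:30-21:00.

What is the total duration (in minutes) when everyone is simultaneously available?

300

Teo free: 06:00-08:30, 13:30-18:30.
Hiro free: 06:00-09:00, 11:30-18:30 (invert busy blocks within the working day).
Zara free: 07:00-12:00, 13:30-16:30, 17:30-20:00.
Oliver free: 07:00-16:30, 18:00-21:00.
Freya free: 06:00-09:00, 11:30-12:00, 12:30-18:30 (invert busy blocks within the working day).
Teo ∩ Hiro: 06:00-08:30, 13:30-18:30.
Teo ∩ Hiro ∩ Zara: 07:00-08:30, 13:30-16:30, 17:30-18:30.
Teo ∩ Hiro ∩ Zara ∩ Oliver: 07:00-08:30, 13:30-16:30, 18:00-18:30.
Teo ∩ Hiro ∩ Zara ∩ Oliver ∩ Freya: 07:00-08:30, 13:30-16:30, 18:00-18:30.
So the common availability across everyone is 07:00-08:30, 13:30-16:30, 18:00-18:30.
Summing the common windows: 90 + 180 + 30 = 300 minutes.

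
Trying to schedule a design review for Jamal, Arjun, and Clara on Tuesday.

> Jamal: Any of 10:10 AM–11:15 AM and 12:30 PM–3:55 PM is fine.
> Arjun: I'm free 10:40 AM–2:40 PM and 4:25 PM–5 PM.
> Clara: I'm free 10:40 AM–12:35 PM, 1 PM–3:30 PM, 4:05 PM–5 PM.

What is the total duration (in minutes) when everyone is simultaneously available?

140

Jamal ∩ Arjun: 10:40-11:15, 12:30-14:40.
Jamal ∩ Arjun ∩ Clara: 10:40-11:15, 12:30-12:35, 13:00-14:40.
Summing the common windows: 35 + 5 + 100 = 140 minutes.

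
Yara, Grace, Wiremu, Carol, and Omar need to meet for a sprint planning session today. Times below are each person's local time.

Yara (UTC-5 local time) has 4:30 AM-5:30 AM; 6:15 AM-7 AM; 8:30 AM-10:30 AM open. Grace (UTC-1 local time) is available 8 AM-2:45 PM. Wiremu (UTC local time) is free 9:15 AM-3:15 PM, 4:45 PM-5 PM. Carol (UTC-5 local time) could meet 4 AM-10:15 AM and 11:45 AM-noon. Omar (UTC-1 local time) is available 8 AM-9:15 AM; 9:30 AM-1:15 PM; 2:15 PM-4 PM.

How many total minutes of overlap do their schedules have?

Yara in UTC: 09:30-10:30, 11:15-12:00, 13:30-15:30 (add 5h to convert from UTC-5).
Grace in UTC: 09:00-15:45 (add 1h to convert from UTC-1).
Wiremu in UTC: 09:15-15:15, 16:45-17:00.
Carol in UTC: 09:00-15:15, 16:45-17:00 (add 5h to convert from UTC-5).
Omar in UTC: 09:00-10:15, 10:30-14:15, 15:15-17:00 (add 1h to convert from UTC-1).
Yara ∩ Grace: 09:30-10:30, 11:15-12:00, 13:30-15:30.
Yara ∩ Grace ∩ Wiremu: 09:30-10:30, 11:15-12:00, 13:30-15:15.
Yara ∩ Grace ∩ Wiremu ∩ Carol: 09:30-10:30, 11:15-12:00, 13:30-15:15.
Yara ∩ Grace ∩ Wiremu ∩ Carol ∩ Omar: 09:30-10:15, 11:15-12:00, 13:30-14:15.
Summing the common windows: 45 + 45 + 45 = 135 minutes.

135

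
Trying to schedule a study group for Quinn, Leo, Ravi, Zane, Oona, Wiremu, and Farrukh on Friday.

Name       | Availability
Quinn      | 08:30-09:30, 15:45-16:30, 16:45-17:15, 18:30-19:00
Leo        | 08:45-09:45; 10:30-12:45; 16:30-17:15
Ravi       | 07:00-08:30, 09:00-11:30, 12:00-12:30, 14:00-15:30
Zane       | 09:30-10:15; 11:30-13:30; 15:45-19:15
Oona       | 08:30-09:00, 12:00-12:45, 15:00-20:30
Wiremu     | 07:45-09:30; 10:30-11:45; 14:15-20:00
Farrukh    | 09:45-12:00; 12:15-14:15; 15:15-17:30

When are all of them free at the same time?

Quinn ∩ Leo: 08:45-09:30, 16:45-17:15.
Quinn ∩ Leo ∩ Ravi: 09:00-09:30.
Quinn ∩ Leo ∩ Ravi ∩ Zane: ∅.
Quinn ∩ Leo ∩ Ravi ∩ Zane ∩ Oona: ∅.
Quinn ∩ Leo ∩ Ravi ∩ Zane ∩ Oona ∩ Wiremu: ∅.
Quinn ∩ Leo ∩ Ravi ∩ Zane ∩ Oona ∩ Wiremu ∩ Farrukh: ∅.
There is no time when everyone is free.

none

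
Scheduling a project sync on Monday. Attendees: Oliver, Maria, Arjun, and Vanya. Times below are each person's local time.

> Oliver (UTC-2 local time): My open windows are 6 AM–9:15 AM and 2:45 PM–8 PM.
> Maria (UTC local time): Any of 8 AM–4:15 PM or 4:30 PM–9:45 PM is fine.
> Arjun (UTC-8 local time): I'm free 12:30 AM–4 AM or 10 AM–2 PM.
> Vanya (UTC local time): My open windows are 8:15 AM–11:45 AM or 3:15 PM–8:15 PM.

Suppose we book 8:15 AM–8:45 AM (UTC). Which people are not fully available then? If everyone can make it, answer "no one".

Arjun

Oliver in UTC: 08:00-11:15, 16:45-22:00 (add 2h to convert from UTC-2).
Maria in UTC: 08:00-16:15, 16:30-21:45.
Arjun in UTC: 08:30-12:00, 18:00-22:00 (add 8h to convert from UTC-8).
Vanya in UTC: 08:15-11:45, 15:15-20:15.
Oliver: free for 08:15-08:45. Maria: free for 08:15-08:45. Arjun: not fully free for 08:15-08:45. Vanya: free for 08:15-08:45.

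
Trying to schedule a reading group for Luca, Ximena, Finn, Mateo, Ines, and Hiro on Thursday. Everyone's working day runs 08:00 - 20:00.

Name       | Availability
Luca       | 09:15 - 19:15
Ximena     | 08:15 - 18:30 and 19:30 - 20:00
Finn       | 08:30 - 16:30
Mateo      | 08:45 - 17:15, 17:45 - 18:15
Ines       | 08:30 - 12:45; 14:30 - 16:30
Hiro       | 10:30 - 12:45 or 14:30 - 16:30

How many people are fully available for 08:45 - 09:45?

Ximena, Finn, Mateo, and Ines can make the full 08:45-09:45 slot — that's 4.

4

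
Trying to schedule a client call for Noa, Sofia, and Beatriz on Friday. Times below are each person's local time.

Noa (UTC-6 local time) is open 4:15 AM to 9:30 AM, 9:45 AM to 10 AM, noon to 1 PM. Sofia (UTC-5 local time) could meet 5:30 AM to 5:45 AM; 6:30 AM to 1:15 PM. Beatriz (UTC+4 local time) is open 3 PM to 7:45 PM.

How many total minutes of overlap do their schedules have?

Noa in UTC: 10:15-15:30, 15:45-16:00, 18:00-19:00 (add 6h to convert from UTC-6).
Sofia in UTC: 10:30-10:45, 11:30-18:15 (add 5h to convert from UTC-5).
Beatriz in UTC: 11:00-15:45 (subtract 4h to convert from UTC+4).
Noa ∩ Sofia: 10:30-10:45, 11:30-15:30, 15:45-16:00, 18:00-18:15.
Noa ∩ Sofia ∩ Beatriz: 11:30-15:30.
That's a single block of 240 minutes.

240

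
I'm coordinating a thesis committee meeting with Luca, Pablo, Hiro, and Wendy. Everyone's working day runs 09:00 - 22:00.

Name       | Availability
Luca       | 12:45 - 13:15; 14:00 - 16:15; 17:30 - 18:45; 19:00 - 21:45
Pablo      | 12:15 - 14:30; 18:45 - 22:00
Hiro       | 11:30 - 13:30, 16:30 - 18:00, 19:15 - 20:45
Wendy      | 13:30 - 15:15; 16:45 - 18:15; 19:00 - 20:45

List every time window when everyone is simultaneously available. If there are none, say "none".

Luca ∩ Pablo: 12:45-13:15, 14:00-14:30, 19:00-21:45.
Luca ∩ Pablo ∩ Hiro: 12:45-13:15, 19:15-20:45.
Luca ∩ Pablo ∩ Hiro ∩ Wendy: 19:15-20:45.
So the common availability across everyone is 19:15-20:45.

19:15-20:45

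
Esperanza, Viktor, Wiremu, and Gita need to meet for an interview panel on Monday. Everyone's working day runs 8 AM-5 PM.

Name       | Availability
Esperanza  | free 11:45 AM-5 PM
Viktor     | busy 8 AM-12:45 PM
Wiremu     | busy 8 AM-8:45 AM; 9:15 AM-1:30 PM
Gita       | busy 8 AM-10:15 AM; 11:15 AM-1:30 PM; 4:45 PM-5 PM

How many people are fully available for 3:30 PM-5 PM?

Esperanza free: 11:45-17:00.
Viktor free: 12:45-17:00 (invert busy blocks within the working day).
Wiremu free: 08:45-09:15, 13:30-17:00 (invert busy blocks within the working day).
Gita free: 10:15-11:15, 13:30-16:45 (invert busy blocks within the working day).
Esperanza, Viktor, and Wiremu can make the full 15:30-17:00 slot — that's 3.

3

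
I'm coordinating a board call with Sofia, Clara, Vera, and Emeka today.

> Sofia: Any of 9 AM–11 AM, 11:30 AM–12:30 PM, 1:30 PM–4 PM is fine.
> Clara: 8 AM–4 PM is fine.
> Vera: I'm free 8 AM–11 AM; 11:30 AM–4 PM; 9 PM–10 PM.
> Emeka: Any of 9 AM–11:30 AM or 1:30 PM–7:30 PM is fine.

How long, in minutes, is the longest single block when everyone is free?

Sofia ∩ Clara: 09:00-11:00, 11:30-12:30, 13:30-16:00.
Sofia ∩ Clara ∩ Vera: 09:00-11:00, 11:30-12:30, 13:30-16:00.
Sofia ∩ Clara ∩ Vera ∩ Emeka: 09:00-11:00, 13:30-16:00.
The longest is 13:30-16:00 at 150 minutes.

150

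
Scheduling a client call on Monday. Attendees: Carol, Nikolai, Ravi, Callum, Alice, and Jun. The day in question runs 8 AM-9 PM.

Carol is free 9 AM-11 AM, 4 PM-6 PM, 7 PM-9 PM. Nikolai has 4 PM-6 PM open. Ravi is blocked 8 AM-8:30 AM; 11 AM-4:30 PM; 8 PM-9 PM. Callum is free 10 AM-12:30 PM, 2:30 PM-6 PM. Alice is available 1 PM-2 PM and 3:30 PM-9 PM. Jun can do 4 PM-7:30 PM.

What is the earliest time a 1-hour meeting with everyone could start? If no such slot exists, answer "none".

16:30

Carol free: 09:00-11:00, 16:00-18:00, 19:00-21:00.
Nikolai free: 16:00-18:00.
Ravi free: 08:30-11:00, 16:30-20:00 (invert busy blocks within the working day).
Callum free: 10:00-12:30, 14:30-18:00.
Alice free: 13:00-14:00, 15:30-21:00.
Jun free: 16:00-19:30.
Carol ∩ Nikolai: 16:00-18:00.
Carol ∩ Nikolai ∩ Ravi: 16:30-18:00.
Carol ∩ Nikolai ∩ Ravi ∩ Callum: 16:30-18:00.
Carol ∩ Nikolai ∩ Ravi ∩ Callum ∩ Alice: 16:30-18:00.
Carol ∩ Nikolai ∩ Ravi ∩ Callum ∩ Alice ∩ Jun: 16:30-18:00.
The first common window of at least 60 minutes is 16:30-18:00, so the earliest start is 16:30.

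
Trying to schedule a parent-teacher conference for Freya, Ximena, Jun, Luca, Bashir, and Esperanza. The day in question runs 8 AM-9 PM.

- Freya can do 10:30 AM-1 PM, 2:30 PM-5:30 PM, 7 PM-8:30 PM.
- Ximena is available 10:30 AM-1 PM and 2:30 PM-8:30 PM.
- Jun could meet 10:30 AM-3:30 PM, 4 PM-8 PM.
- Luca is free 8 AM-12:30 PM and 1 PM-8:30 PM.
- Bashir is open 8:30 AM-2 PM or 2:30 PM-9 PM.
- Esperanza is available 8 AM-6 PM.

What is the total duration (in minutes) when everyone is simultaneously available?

Freya ∩ Ximena: 10:30-13:00, 14:30-17:30, 19:00-20:30.
Freya ∩ Ximena ∩ Jun: 10:30-13:00, 14:30-15:30, 16:00-17:30, 19:00-20:00.
Freya ∩ Ximena ∩ Jun ∩ Luca: 10:30-12:30, 14:30-15:30, 16:00-17:30, 19:00-20:00.
Freya ∩ Ximena ∩ Jun ∩ Luca ∩ Bashir: 10:30-12:30, 14:30-15:30, 16:00-17:30, 19:00-20:00.
Freya ∩ Ximena ∩ Jun ∩ Luca ∩ Bashir ∩ Esperanza: 10:30-12:30, 14:30-15:30, 16:00-17:30.
Summing the common windows: 120 + 60 + 90 = 270 minutes.

270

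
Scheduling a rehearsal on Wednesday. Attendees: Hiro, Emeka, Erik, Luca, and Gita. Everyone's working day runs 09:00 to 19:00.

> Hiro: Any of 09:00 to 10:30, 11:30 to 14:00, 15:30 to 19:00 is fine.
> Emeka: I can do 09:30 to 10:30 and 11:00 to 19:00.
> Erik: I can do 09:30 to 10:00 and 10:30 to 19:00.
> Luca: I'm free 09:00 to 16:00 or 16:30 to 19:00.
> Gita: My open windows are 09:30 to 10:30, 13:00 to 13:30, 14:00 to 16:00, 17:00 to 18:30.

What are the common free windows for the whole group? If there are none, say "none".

Hiro ∩ Emeka: 09:30-10:30, 11:30-14:00, 15:30-19:00.
Hiro ∩ Emeka ∩ Erik: 09:30-10:00, 11:30-14:00, 15:30-19:00.
Hiro ∩ Emeka ∩ Erik ∩ Luca: 09:30-10:00, 11:30-14:00, 15:30-16:00, 16:30-19:00.
Hiro ∩ Emeka ∩ Erik ∩ Luca ∩ Gita: 09:30-10:00, 13:00-13:30, 15:30-16:00, 17:00-18:30.

09:30-10:00, 13:00-13:30, 15:30-16:00, 17:00-18:30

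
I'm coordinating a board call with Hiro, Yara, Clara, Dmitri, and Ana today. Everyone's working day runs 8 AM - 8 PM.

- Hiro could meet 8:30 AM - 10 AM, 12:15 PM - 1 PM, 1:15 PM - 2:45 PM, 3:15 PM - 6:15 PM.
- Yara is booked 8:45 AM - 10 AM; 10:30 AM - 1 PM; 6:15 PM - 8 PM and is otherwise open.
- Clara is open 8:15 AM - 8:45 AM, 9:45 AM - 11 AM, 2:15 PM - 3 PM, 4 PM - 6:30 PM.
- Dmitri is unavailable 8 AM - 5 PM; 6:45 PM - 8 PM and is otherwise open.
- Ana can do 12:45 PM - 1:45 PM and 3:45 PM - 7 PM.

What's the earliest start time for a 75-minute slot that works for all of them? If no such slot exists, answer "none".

Hiro free: 08:30-10:00, 12:15-13:00, 13:15-14:45, 15:15-18:15.
Yara free: 08:00-08:45, 10:00-10:30, 13:00-18:15 (invert busy blocks within the working day).
Clara free: 08:15-08:45, 09:45-11:00, 14:15-15:00, 16:00-18:30.
Dmitri free: 17:00-18:45 (invert busy blocks within the working day).
Ana free: 12:45-13:45, 15:45-19:00.
Hiro ∩ Yara: 08:30-08:45, 13:15-14:45, 15:15-18:15.
Hiro ∩ Yara ∩ Clara: 08:30-08:45, 14:15-14:45, 16:00-18:15.
Hiro ∩ Yara ∩ Clara ∩ Dmitri: 17:00-18:15.
Hiro ∩ Yara ∩ Clara ∩ Dmitri ∩ Ana: 17:00-18:15.
The first common window of at least 75 minutes is 17:00-18:15, so the earliest start is 17:00.

17:00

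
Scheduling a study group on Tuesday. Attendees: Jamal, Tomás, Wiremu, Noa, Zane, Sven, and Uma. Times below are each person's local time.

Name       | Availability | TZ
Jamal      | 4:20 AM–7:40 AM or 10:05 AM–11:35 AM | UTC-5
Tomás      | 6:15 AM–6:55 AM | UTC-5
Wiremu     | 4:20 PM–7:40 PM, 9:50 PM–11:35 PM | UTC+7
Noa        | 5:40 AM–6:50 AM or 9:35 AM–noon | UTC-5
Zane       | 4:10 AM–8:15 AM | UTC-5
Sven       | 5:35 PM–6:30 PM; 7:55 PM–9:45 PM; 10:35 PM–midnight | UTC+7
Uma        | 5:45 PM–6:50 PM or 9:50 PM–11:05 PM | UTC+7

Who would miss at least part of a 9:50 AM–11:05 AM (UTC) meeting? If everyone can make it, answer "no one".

Noa, Sven, Tomás, Uma

Jamal in UTC: 09:20-12:40, 15:05-16:35 (add 5h to convert from UTC-5).
Tomás in UTC: 11:15-11:55 (add 5h to convert from UTC-5).
Wiremu in UTC: 09:20-12:40, 14:50-16:35 (subtract 7h to convert from UTC+7).
Noa in UTC: 10:40-11:50, 14:35-17:00 (add 5h to convert from UTC-5).
Zane in UTC: 09:10-13:15 (add 5h to convert from UTC-5).
Sven in UTC: 10:35-11:30, 12:55-14:45, 15:35-17:00 (subtract 7h to convert from UTC+7).
Uma in UTC: 10:45-11:50, 14:50-16:05 (subtract 7h to convert from UTC+7).
Jamal: free for 09:50-11:05. Tomás: not fully free for 09:50-11:05. Wiremu: free for 09:50-11:05. Noa: not fully free for 09:50-11:05. Zane: free for 09:50-11:05. Sven: not fully free for 09:50-11:05. Uma: not fully free for 09:50-11:05.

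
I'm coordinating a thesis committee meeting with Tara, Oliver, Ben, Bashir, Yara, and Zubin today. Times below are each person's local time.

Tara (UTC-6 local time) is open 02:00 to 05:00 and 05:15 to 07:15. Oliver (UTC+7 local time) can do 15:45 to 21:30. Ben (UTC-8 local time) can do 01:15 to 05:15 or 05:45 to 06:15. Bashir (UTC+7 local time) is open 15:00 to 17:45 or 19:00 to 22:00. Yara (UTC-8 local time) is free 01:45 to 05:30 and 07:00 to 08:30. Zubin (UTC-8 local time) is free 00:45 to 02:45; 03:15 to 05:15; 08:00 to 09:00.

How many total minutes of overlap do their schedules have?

135

Tara in UTC: 08:00-11:00, 11:15-13:15 (add 6h to convert from UTC-6).
Oliver in UTC: 08:45-14:30 (subtract 7h to convert from UTC+7).
Ben in UTC: 09:15-13:15, 13:45-14:15 (add 8h to convert from UTC-8).
Bashir in UTC: 08:00-10:45, 12:00-15:00 (subtract 7h to convert from UTC+7).
Yara in UTC: 09:45-13:30, 15:00-16:30 (add 8h to convert from UTC-8).
Zubin in UTC: 08:45-10:45, 11:15-13:15, 16:00-17:00 (add 8h to convert from UTC-8).
Tara ∩ Oliver: 08:45-11:00, 11:15-13:15.
Tara ∩ Oliver ∩ Ben: 09:15-11:00, 11:15-13:15.
Tara ∩ Oliver ∩ Ben ∩ Bashir: 09:15-10:45, 12:00-13:15.
Tara ∩ Oliver ∩ Ben ∩ Bashir ∩ Yara: 09:45-10:45, 12:00-13:15.
Tara ∩ Oliver ∩ Ben ∩ Bashir ∩ Yara ∩ Zubin: 09:45-10:45, 12:00-13:15.
Those are the intersection windows.
Summing the common windows: 60 + 75 = 135 minutes.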